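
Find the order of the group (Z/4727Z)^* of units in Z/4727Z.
(Z/4727Z)^* consists of the classes a with gcd(a, 4727) = 1, so its order is φ(4727). φ is multiplicative, with φ(p^e) = p^e − p^(e−1). Factorise 4727 = 29 · 163. Then
  φ(4727) = (29 − 1) · (163 − 1) = 28 · 162 = 4536.
Thus |(Z/4727Z)^*| = 4536.

Final answer: |(Z/4727Z)^*| = 4536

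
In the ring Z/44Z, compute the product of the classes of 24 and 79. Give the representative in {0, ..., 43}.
4

Reduce the factors first: 79 ≡ 35 (mod 44), so 24 · 79 ≡ 24 · 35 (mod 44). 24 · 35 = 840. Dividing by 44: 840 = 19·44 + 4. So (24 · 79) mod 44 = 4.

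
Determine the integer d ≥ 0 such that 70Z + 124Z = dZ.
(70, 124) = (2); d = 2

In the PID Z, (a, b) is generated by gcd(a, b). Compute gcd(124, 70) with the extended Euclidean algorithm, tracking rows (r, s, t) with s·124 + t·70 = r:
  row A: (124, 1, 0)   [1·124 + 0·70 = 124]
  row B: (70, 0, 1)   [0·124 + 1·70 = 70]
  124 = 1·70 + 54   → row C = row A − 1·row B = (54, 1, −1)   [check: 1·124 − 1·70 = 54]
  70 = 1·54 + 16   → row D = row B − 1·row C = (16, −1, 2)   [check: −1·124 + 2·70 = 16]
  54 = 3·16 + 6   → row E = row C − 3·row D = (6, 4, −7)   [check: 4·124 − 7·70 = 6]
  16 = 2·6 + 4   → row F = row D − 2·row E = (4, −9, 16)   [check: −9·124 + 16·70 = 4]
  6 = 1·4 + 2   → row G = row E − 1·row F = (2, 13, −23)   [check: 13·124 − 23·70 = 2]
  4 = 2·2 + 0   → remainder 0, stop. gcd = 2 (last nonzero row G).
So gcd(70, 124) = 2, with Bézout identity 13·124 − 23·70 = 2. Containment (⊇): the Bézout identity exhibits 2 as an element of (70, 124), giving (2) ⊆ (70, 124). Containment (⊆): since 2 | 70 and 2 | 124 (70 = 2·35, 124 = 2·62), every Z-linear combination of 70 and 124 is divisible by 2, so (70, 124) ⊆ (2). Therefore (70, 124) = (2), d = 2.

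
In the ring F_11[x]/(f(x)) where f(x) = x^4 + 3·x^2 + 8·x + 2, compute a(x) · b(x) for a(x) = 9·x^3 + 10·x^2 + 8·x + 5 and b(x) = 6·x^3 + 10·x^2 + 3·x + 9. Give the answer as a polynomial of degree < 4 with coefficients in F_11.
Multiply as integer polynomials: a · b = 54·x^6 + 150·x^5 + 175·x^4 + 221·x^3 + 164·x^2 + 87·x + 45. Reducing coefficients mod 11: a · b ≡ 10·x^6 + 7·x^5 + 10·x^4 + x^3 + 10·x^2 + 10·x + 1. Now divide by f(x) = x^4 + 3·x^2 + 8·x + 2 in F_11[x], eliminating the leading term at each step:
  leading term 10·x^6: subtract (10·x^2)·f(x) = 10·x^6 + 8·x^4 + 3·x^3 + 9·x^2, leaving 7·x^5 + 2·x^4 + 9·x^3 + x^2 + 10·x + 1 (coefficients mod 11)
  leading term 7·x^5: subtract (7·x)·f(x) = 7·x^5 + 10·x^3 + x^2 + 3·x, leaving 2·x^4 + 10·x^3 + 7·x + 1 (coefficients mod 11)
  leading term 2·x^4: subtract (2)·f(x) = 2·x^4 + 6·x^2 + 5·x + 4, leaving 10·x^3 + 5·x^2 + 2·x + 8 (coefficients mod 11)
The degree is now < 4, so this is the remainder. Hence a · b ≡ 10·x^3 + 5·x^2 + 2·x + 8 in F_11[x]/(f).

Final answer: a · b ≡ 10·x^3 + 5·x^2 + 2·x + 8 (mod f(x))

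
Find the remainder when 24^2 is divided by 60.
36

Use repeated squaring. Binary(2) = 10. Walk through the bits of the exponent 2 left-to-right: at each bit after the leading one, square the running value, then multiply by 24 if the bit is 1 (always reducing mod 60):
  bit 1 = 1 (leading): start with 24.
  bit 2 = 0: square 24^2 = 576 ≡ 36 (mod 60).
Final value: 24^2 ≡ 36 (mod 60).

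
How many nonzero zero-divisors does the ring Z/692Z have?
In Z/692Z each nonzero element is either a unit (gcd with 692 is 1) or a zero-divisor (gcd > 1). The number of units is φ(692): factorise 692 = 2^2 · 173, so φ(692) = (2^2 − 2^1) · (173 − 1) = 2 · 172 = 344. The nonzero elements number 692 − 1 = 691. Hence the nonzero zero-divisors number 691 − 344 = 347.

Final answer: Z/692Z has 347 nonzero zero-divisors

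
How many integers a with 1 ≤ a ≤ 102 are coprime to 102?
32

The number of a ∈ {1, ..., 102} with gcd(a, 102) = 1 is by definition Euler's totient φ(102). φ is multiplicative, with φ(p^e) = p^e − p^(e−1). Factorise 102 = 2 · 3 · 17. Then
  φ(102) = (2 − 1) · (3 − 1) · (17 − 1) = 1 · 2 · 16 = 32.
So there are 32 such integers.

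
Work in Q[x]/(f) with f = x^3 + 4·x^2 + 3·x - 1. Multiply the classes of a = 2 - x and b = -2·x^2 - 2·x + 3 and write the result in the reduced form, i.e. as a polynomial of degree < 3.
First multiply in Q[x] without reducing: a · b = 2·x^3 - 2·x^2 - 7·x + 6. Now divide by f(x) = x^3 + 4·x^2 + 3·x - 1, eliminating the leading term at each step:
  leading term 2·x^3: subtract (2)·f(x) = 2·x^3 + 8·x^2 + 6·x - 2, leaving -10·x^2 - 13·x + 8
The degree is now < 3, so this is the remainder. Hence a · b ≡ -10·x^2 - 13·x + 8 in Q[x]/(f).

Final answer: a · b ≡ -10·x^2 - 13·x + 8 (mod f(x))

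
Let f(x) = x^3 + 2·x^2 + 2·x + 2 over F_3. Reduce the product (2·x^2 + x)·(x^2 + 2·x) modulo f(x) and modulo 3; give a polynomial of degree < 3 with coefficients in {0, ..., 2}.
a · b ≡ 2·x^2 + 1 (mod f(x))

Multiply as integer polynomials: a · b = 2·x^4 + 5·x^3 + 2·x^2. Reducing coefficients mod 3: a · b ≡ 2·x^4 + 2·x^3 + 2·x^2. Now divide by f(x) = x^3 + 2·x^2 + 2·x + 2 in F_3[x], eliminating the leading term at each step:
  leading term 2·x^4: subtract (2·x)·f(x) = 2·x^4 + x^3 + x^2 + x, leaving x^3 + x^2 + 2·x (coefficients mod 3)
  leading term x^3: subtract (1)·f(x) = x^3 + 2·x^2 + 2·x + 2, leaving 2·x^2 + 1 (coefficients mod 3)
The degree is now < 3, so this is the remainder. Hence a · b ≡ 2·x^2 + 1 in F_3[x]/(f).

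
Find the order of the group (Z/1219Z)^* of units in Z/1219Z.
(Z/1219Z)^* consists of the classes a with gcd(a, 1219) = 1, so its order is φ(1219). φ is multiplicative, with φ(p^e) = p^e − p^(e−1). Factorise 1219 = 23 · 53. Then
  φ(1219) = (23 − 1) · (53 − 1) = 22 · 52 = 1144.
Thus |(Z/1219Z)^*| = 1144.

Final answer: |(Z/1219Z)^*| = 1144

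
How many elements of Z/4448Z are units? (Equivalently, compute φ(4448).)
Z/4448Z has φ(4448) = 2208 units

An element a ∈ Z/4448Z is a unit iff gcd(a, 4448) = 1, so the number of units is φ(4448). φ is multiplicative, with φ(p^e) = p^e − p^(e−1). Factorise 4448 = 2^5 · 139. Then
  φ(4448) = (2^5 − 2^4) · (139 − 1) = 16 · 138 = 2208.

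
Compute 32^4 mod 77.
67

Use repeated squaring. Binary(4) = 100. Walk through the bits of the exponent 4 left-to-right: at each bit after the leading one, square the running value, then multiply by 32 if the bit is 1 (always reducing mod 77):
  bit 1 = 1 (leading): start with 32.
  bit 2 = 0: square 32^2 = 1024 ≡ 23 (mod 77).
  bit 3 = 0: square 23^2 = 529 ≡ 67 (mod 77).
Final value: 32^4 ≡ 67 (mod 77).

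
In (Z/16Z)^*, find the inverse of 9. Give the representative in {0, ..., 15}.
9^(−1) ≡ 9 (mod 16)

Apply the extended Euclidean algorithm to (16, 9), tracking rows (r, s, t) with s·16 + t·9 = r. Each division r_prev = q·r_cur + r_new produces the new row as (previous row) − q·(current row):
  row A: (16, 1, 0)   [1·16 + 0·9 = 16]
  row B: (9, 0, 1)   [0·16 + 1·9 = 9]
  16 = 1·9 + 7   → row C = row A − 1·row B = (7, 1, −1)   [check: 1·16 − 1·9 = 7]
  9 = 1·7 + 2   → row D = row B − 1·row C = (2, −1, 2)   [check: −1·16 + 2·9 = 2]
  7 = 3·2 + 1   → row E = row C − 3·row D = (1, 4, −7)   [check: 4·16 − 7·9 = 1]
  2 = 2·1 + 0   → remainder 0, stop. gcd = 1 (last nonzero row E).
The gcd is 1, so 9 is invertible mod 16. The last nonzero row gives 4·16 − 7·9 = 1, so t = −7. So 9^(−1) ≡ −7 ≡ 9 (mod 16). Verify: 9 · 9 = 81 ≡ 1 (mod 16). ✓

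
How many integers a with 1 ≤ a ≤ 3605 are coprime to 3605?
The number of a ∈ {1, ..., 3605} with gcd(a, 3605) = 1 is by definition Euler's totient φ(3605). φ is multiplicative, with φ(p^e) = p^e − p^(e−1). Factorise 3605 = 5 · 7 · 103. Then
  φ(3605) = (5 − 1) · (7 − 1) · (103 − 1) = 4 · 6 · 102 = 2448.
So there are 2448 such integers.

Final answer: 2448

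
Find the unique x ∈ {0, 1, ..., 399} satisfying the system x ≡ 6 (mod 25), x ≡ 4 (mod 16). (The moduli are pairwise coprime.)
x ≡ 356 (mod 400); the representative in [0, 400) is 356

The moduli 25, 16 are pairwise coprime, so by the CRT there is a unique solution mod 25·16 = 400.
Solve by successive substitution. Start with x ≡ 6 (mod 25).
  Combine with x ≡ 4 (mod 16): write x = 6 + 25·t and require 6 + 25·t ≡ 4 (mod 16), i.e. 25·t ≡ 4 − 6 ≡ 14 (mod 16). Since 25^(−1) ≡ 9 (mod 16) (25 ≡ 9 (mod 16)), t ≡ 9·14 ≡ 14 (mod 16). So x ≡ 6 + 25·14 = 356 (mod 400).
Unique solution in [0, 400): x = 356.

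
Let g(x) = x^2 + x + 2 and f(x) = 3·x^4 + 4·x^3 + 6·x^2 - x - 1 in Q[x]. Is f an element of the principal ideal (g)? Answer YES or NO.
NO

In Q[x] the ideal (g) consists of all multiples of g, so f ∈ (g) iff g | f, i.e. iff the remainder of f on division by g is 0. Divide f by g (g is monic, so eliminate the leading term of the running remainder at each step):
  leading term 3·x^4: subtract (3·x^2)·g(x) = 3·x^4 + 3·x^3 + 6·x^2, leaving x^3 - x - 1
  leading term x^3: subtract (x)·g(x) = x^3 + x^2 + 2·x, leaving -x^2 - 3·x - 1
  leading term -x^2: subtract (-1)·g(x) = -x^2 - x - 2, leaving 1 - 2·x
The remainder r(x) = 1 - 2·x ≠ 0 (and deg r < deg g), so g ∤ f, i.e. f ∉ (g).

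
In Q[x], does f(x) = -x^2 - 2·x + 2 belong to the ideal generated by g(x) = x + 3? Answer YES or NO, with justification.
NO

In Q[x] the ideal (g) consists of all multiples of g, so f ∈ (g) iff g | f, i.e. iff the remainder of f on division by g is 0. Divide f by g (g is monic, so eliminate the leading term of the running remainder at each step):
  leading term -x^2: subtract (-x)·g(x) = -x^2 - 3·x, leaving x + 2
  leading term x: subtract (1)·g(x) = x + 3, leaving -1
The remainder r(x) = -1 ≠ 0 (and deg r < deg g), so g ∤ f, i.e. f ∉ (g).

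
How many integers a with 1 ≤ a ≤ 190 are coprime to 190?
72

The number of a ∈ {1, ..., 190} with gcd(a, 190) = 1 is by definition Euler's totient φ(190). φ is multiplicative, with φ(p^e) = p^e − p^(e−1). Factorise 190 = 2 · 5 · 19. Then
  φ(190) = (2 − 1) · (5 − 1) · (19 − 1) = 1 · 4 · 18 = 72.
So there are 72 such integers.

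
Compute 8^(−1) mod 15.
8^(−1) ≡ 2 (mod 15)

Apply the extended Euclidean algorithm to (15, 8), tracking rows (r, s, t) with s·15 + t·8 = r. Each division r_prev = q·r_cur + r_new produces the new row as (previous row) − q·(current row):
  row A: (15, 1, 0)   [1·15 + 0·8 = 15]
  row B: (8, 0, 1)   [0·15 + 1·8 = 8]
  15 = 1·8 + 7   → row C = row A − 1·row B = (7, 1, −1)   [check: 1·15 − 1·8 = 7]
  8 = 1·7 + 1   → row D = row B − 1·row C = (1, −1, 2)   [check: −1·15 + 2·8 = 1]
  7 = 7·1 + 0   → remainder 0, stop. gcd = 1 (last nonzero row D).
The gcd is 1, so 8 is invertible mod 15. The last nonzero row gives −1·15 + 2·8 = 1, so t = 2. So 8^(−1) ≡ 2 (mod 15). Verify: 8 · 2 = 16 ≡ 1 (mod 15). ✓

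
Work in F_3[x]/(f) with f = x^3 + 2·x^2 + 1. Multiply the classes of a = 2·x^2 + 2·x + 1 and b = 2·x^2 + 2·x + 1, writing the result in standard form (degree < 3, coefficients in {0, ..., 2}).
a · b ≡ 2·x^2 + 1 (mod f(x))

Multiply as integer polynomials: a · b = 4·x^4 + 8·x^3 + 8·x^2 + 4·x + 1. Reducing coefficients mod 3: a · b ≡ x^4 + 2·x^3 + 2·x^2 + x + 1. Now divide by f(x) = x^3 + 2·x^2 + 1 in F_3[x], eliminating the leading term at each step:
  leading term x^4: subtract (x)·f(x) = x^4 + 2·x^3 + x, leaving 2·x^2 + 1 (coefficients mod 3)
The degree is now < 3, so this is the remainder. Hence a · b ≡ 2·x^2 + 1 in F_3[x]/(f).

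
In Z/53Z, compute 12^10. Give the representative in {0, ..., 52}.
9

Use repeated squaring. Binary(10) = 1010. Walk through the bits of the exponent 10 left-to-right: at each bit after the leading one, square the running value, then multiply by 12 if the bit is 1 (always reducing mod 53):
  bit 1 = 1 (leading): start with 12.
  bit 2 = 0: square 12^2 = 144 ≡ 38 (mod 53).
  bit 3 = 1: square 38^2 = 1444 ≡ 13; bit is 1, so multiply 13·12 = 156 ≡ 50 (mod 53).
  bit 4 = 0: square 50^2 = 2500 ≡ 9 (mod 53).
Final value: 12^10 ≡ 9 (mod 53).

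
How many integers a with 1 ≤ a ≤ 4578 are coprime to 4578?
The number of a ∈ {1, ..., 4578} with gcd(a, 4578) = 1 is by definition Euler's totient φ(4578). φ is multiplicative, with φ(p^e) = p^e − p^(e−1). Factorise 4578 = 2 · 3 · 7 · 109. Then
  φ(4578) = (2 − 1) · (3 − 1) · (7 − 1) · (109 − 1) = 1 · 2 · 6 · 108 = 1296.
So there are 1296 such integers.

Final answer: 1296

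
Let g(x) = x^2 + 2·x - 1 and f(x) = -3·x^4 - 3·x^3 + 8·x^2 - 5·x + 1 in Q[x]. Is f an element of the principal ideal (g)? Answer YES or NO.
In Q[x] the ideal (g) consists of all multiples of g, so f ∈ (g) iff g | f, i.e. iff the remainder of f on division by g is 0. Divide f by g (g is monic, so eliminate the leading term of the running remainder at each step):
  leading term -3·x^4: subtract (-3·x^2)·g(x) = -3·x^4 - 6·x^3 + 3·x^2, leaving 3·x^3 + 5·x^2 - 5·x + 1
  leading term 3·x^3: subtract (3·x)·g(x) = 3·x^3 + 6·x^2 - 3·x, leaving -x^2 - 2·x + 1
  leading term -x^2: subtract (-1)·g(x) = -x^2 - 2·x + 1, leaving 0
The remainder is 0, so f(x) = g(x) · h(x) with h(x) = -3·x^2 + 3·x - 1. Hence g | f, i.e. f ∈ (g).

Final answer: YES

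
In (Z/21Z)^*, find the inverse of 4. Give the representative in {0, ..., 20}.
4^(−1) ≡ 16 (mod 21)

Apply the extended Euclidean algorithm to (21, 4), tracking rows (r, s, t) with s·21 + t·4 = r. Each division r_prev = q·r_cur + r_new produces the new row as (previous row) − q·(current row):
  row A: (21, 1, 0)   [1·21 + 0·4 = 21]
  row B: (4, 0, 1)   [0·21 + 1·4 = 4]
  21 = 5·4 + 1   → row C = row A − 5·row B = (1, 1, −5)   [check: 1·21 − 5·4 = 1]
  4 = 4·1 + 0   → remainder 0, stop. gcd = 1 (last nonzero row C).
The gcd is 1, so 4 is invertible mod 21. The last nonzero row gives 1·21 − 5·4 = 1, so t = −5. So 4^(−1) ≡ −5 ≡ 16 (mod 21). Verify: 4 · 16 = 64 ≡ 1 (mod 21). ✓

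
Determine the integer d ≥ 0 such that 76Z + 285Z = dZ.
In the PID Z, (a, b) is generated by gcd(a, b). Compute gcd(285, 76) with the extended Euclidean algorithm, tracking rows (r, s, t) with s·285 + t·76 = r:
  row A: (285, 1, 0)   [1·285 + 0·76 = 285]
  row B: (76, 0, 1)   [0·285 + 1·76 = 76]
  285 = 3·76 + 57   → row C = row A − 3·row B = (57, 1, −3)   [check: 1·285 − 3·76 = 57]
  76 = 1·57 + 19   → row D = row B − 1·row C = (19, −1, 4)   [check: −1·285 + 4·76 = 19]
  57 = 3·19 + 0   → remainder 0, stop. gcd = 19 (last nonzero row D).
So gcd(76, 285) = 19, with Bézout identity −1·285 + 4·76 = 19. Containment (⊇): the Bézout identity exhibits 19 as an element of (76, 285), giving (19) ⊆ (76, 285). Containment (⊆): since 19 | 76 and 19 | 285 (76 = 19·4, 285 = 19·15), every Z-linear combination of 76 and 285 is divisible by 19, so (76, 285) ⊆ (19). Therefore (76, 285) = (19), d = 19.

Final answer: (76, 285) = (19); d = 19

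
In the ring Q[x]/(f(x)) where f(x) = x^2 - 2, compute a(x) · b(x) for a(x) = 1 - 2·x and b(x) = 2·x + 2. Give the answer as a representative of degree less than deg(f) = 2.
First multiply in Q[x] without reducing: a · b = -4·x^2 - 2·x + 2. Now divide by f(x) = x^2 - 2, eliminating the leading term at each step:
  leading term -4·x^2: subtract (-4)·f(x) = 8 - 4·x^2, leaving -2·x - 6
The degree is now < 2, so this is the remainder. Hence a · b ≡ -2·x - 6 in Q[x]/(f).

Final answer: a · b ≡ -2·x - 6 (mod f(x))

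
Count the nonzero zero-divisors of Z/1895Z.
In Z/1895Z each nonzero element is either a unit (gcd with 1895 is 1) or a zero-divisor (gcd > 1). The number of units is φ(1895): factorise 1895 = 5 · 379, so φ(1895) = (5 − 1) · (379 − 1) = 4 · 378 = 1512. The nonzero elements number 1895 − 1 = 1894. Hence the nonzero zero-divisors number 1894 − 1512 = 382.

Final answer: Z/1895Z has 382 nonzero zero-divisors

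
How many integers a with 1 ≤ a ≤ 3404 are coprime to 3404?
1584

The number of a ∈ {1, ..., 3404} with gcd(a, 3404) = 1 is by definition Euler's totient φ(3404). φ is multiplicative, with φ(p^e) = p^e − p^(e−1). Factorise 3404 = 2^2 · 23 · 37. Then
  φ(3404) = (2^2 − 2^1) · (23 − 1) · (37 − 1) = 2 · 22 · 36 = 1584.
So there are 1584 such integers.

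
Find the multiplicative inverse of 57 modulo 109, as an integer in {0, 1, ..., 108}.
57^(−1) ≡ 44 (mod 109)

Apply the extended Euclidean algorithm to (109, 57), tracking rows (r, s, t) with s·109 + t·57 = r. Each division r_prev = q·r_cur + r_new produces the new row as (previous row) − q·(current row):
  row A: (109, 1, 0)   [1·109 + 0·57 = 109]
  row B: (57, 0, 1)   [0·109 + 1·57 = 57]
  109 = 1·57 + 52   → row C = row A − 1·row B = (52, 1, −1)   [check: 1·109 − 1·57 = 52]
  57 = 1·52 + 5   → row D = row B − 1·row C = (5, −1, 2)   [check: −1·109 + 2·57 = 5]
  52 = 10·5 + 2   → row E = row C − 10·row D = (2, 11, −21)   [check: 11·109 − 21·57 = 2]
  5 = 2·2 + 1   → row F = row D − 2·row E = (1, −23, 44)   [check: −23·109 + 44·57 = 1]
  2 = 2·1 + 0   → remainder 0, stop. gcd = 1 (last nonzero row F).
The gcd is 1, so 57 is invertible mod 109. The last nonzero row gives −23·109 + 44·57 = 1, so t = 44. So 57^(−1) ≡ 44 (mod 109). Verify: 57 · 44 = 2508 ≡ 1 (mod 109). ✓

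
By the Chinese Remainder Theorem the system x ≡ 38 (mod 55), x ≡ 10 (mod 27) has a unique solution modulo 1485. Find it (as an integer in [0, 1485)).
x ≡ 1468 (mod 1485); the representative in [0, 1485) is 1468

The moduli 55, 27 are pairwise coprime, so by the CRT there is a unique solution mod 55·27 = 1485.
Solve by successive substitution. Start with x ≡ 38 (mod 55).
  Combine with x ≡ 10 (mod 27): write x = 38 + 55·t and require 38 + 55·t ≡ 10 (mod 27), i.e. 55·t ≡ 10 − 38 ≡ 26 (mod 27). Since 55^(−1) ≡ 1 (mod 27) (55 ≡ 1 (mod 27)), t ≡ 1·26 ≡ 26 (mod 27). So x ≡ 38 + 55·26 = 1468 (mod 1485).
Unique solution in [0, 1485): x = 1468.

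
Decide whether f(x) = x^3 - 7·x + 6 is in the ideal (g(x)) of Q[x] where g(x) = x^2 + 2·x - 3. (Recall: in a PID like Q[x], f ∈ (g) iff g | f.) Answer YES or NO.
In Q[x] the ideal (g) consists of all multiples of g, so f ∈ (g) iff g | f, i.e. iff the remainder of f on division by g is 0. Divide f by g (g is monic, so eliminate the leading term of the running remainder at each step):
  leading term x^3: subtract (x)·g(x) = x^3 + 2·x^2 - 3·x, leaving -2·x^2 - 4·x + 6
  leading term -2·x^2: subtract (-2)·g(x) = -2·x^2 - 4·x + 6, leaving 0
The remainder is 0, so f(x) = g(x) · h(x) with h(x) = x - 2. Hence g | f, i.e. f ∈ (g).

Final answer: YES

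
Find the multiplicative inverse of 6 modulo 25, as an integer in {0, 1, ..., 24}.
6^(−1) ≡ 21 (mod 25)

Apply the extended Euclidean algorithm to (25, 6), tracking rows (r, s, t) with s·25 + t·6 = r. Each division r_prev = q·r_cur + r_new produces the new row as (previous row) − q·(current row):
  row A: (25, 1, 0)   [1·25 + 0·6 = 25]
  row B: (6, 0, 1)   [0·25 + 1·6 = 6]
  25 = 4·6 + 1   → row C = row A − 4·row B = (1, 1, −4)   [check: 1·25 − 4·6 = 1]
  6 = 6·1 + 0   → remainder 0, stop. gcd = 1 (last nonzero row C).
The gcd is 1, so 6 is invertible mod 25. The last nonzero row gives 1·25 − 4·6 = 1, so t = −4. So 6^(−1) ≡ −4 ≡ 21 (mod 25). Verify: 6 · 21 = 126 ≡ 1 (mod 25). ✓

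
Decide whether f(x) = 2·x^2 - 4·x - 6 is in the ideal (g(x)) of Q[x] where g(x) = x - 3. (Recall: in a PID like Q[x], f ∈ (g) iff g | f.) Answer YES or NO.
YES

In Q[x] the ideal (g) consists of all multiples of g, so f ∈ (g) iff g | f, i.e. iff the remainder of f on division by g is 0. Divide f by g (g is monic, so eliminate the leading term of the running remainder at each step):
  leading term 2·x^2: subtract (2·x)·g(x) = 2·x^2 - 6·x, leaving 2·x - 6
  leading term 2·x: subtract (2)·g(x) = 2·x - 6, leaving 0
The remainder is 0, so f(x) = g(x) · h(x) with h(x) = 2·x + 2. Hence g | f, i.e. f ∈ (g).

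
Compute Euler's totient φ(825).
φ(825) = 400

φ is multiplicative, with φ(p^e) = p^e − p^(e−1). Factorise 825 = 3 · 5^2 · 11. Then
  φ(825) = (3 − 1) · (5^2 − 5^1) · (11 − 1) = 2 · 20 · 10 = 400.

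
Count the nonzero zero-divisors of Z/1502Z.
Z/1502Z has 751 nonzero zero-divisors

In Z/1502Z each nonzero element is either a unit (gcd with 1502 is 1) or a zero-divisor (gcd > 1). The number of units is φ(1502): factorise 1502 = 2 · 751, so φ(1502) = (2 − 1) · (751 − 1) = 1 · 750 = 750. The nonzero elements number 1502 − 1 = 1501. Hence the nonzero zero-divisors number 1501 − 750 = 751.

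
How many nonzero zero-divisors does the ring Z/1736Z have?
Z/1736Z has 1015 nonzero zero-divisors

In Z/1736Z each nonzero element is either a unit (gcd with 1736 is 1) or a zero-divisor (gcd > 1). The number of units is φ(1736): factorise 1736 = 2^3 · 7 · 31, so φ(1736) = (2^3 − 2^2) · (7 − 1) · (31 − 1) = 4 · 6 · 30 = 720. The nonzero elements number 1736 − 1 = 1735. Hence the nonzero zero-divisors number 1735 − 720 = 1015.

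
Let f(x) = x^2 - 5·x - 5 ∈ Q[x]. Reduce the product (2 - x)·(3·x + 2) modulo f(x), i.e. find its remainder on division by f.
First multiply in Q[x] without reducing: a · b = -3·x^2 + 4·x + 4. Now divide by f(x) = x^2 - 5·x - 5, eliminating the leading term at each step:
  leading term -3·x^2: subtract (-3)·f(x) = -3·x^2 + 15·x + 15, leaving -11·x - 11
The degree is now < 2, so this is the remainder. Hence a · b ≡ -11·x - 11 in Q[x]/(f).

Final answer: a · b ≡ -11·x - 11 (mod f(x))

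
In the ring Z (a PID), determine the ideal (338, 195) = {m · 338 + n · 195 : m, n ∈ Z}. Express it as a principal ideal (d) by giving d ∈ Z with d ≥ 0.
(338, 195) = (13); d = 13

In the PID Z, (a, b) is generated by gcd(a, b). Compute gcd(338, 195) with the extended Euclidean algorithm, tracking rows (r, s, t) with s·338 + t·195 = r:
  row A: (338, 1, 0)   [1·338 + 0·195 = 338]
  row B: (195, 0, 1)   [0·338 + 1·195 = 195]
  338 = 1·195 + 143   → row C = row A − 1·row B = (143, 1, −1)   [check: 1·338 − 1·195 = 143]
  195 = 1·143 + 52   → row D = row B − 1·row C = (52, −1, 2)   [check: −1·338 + 2·195 = 52]
  143 = 2·52 + 39   → row E = row C − 2·row D = (39, 3, −5)   [check: 3·338 − 5·195 = 39]
  52 = 1·39 + 13   → row F = row D − 1·row E = (13, −4, 7)   [check: −4·338 + 7·195 = 13]
  39 = 3·13 + 0   → remainder 0, stop. gcd = 13 (last nonzero row F).
So gcd(338, 195) = 13, with Bézout identity −4·338 + 7·195 = 13. Containment (⊇): the Bézout identity exhibits 13 as an element of (338, 195), giving (13) ⊆ (338, 195). Containment (⊆): since 13 | 338 and 13 | 195 (338 = 13·26, 195 = 13·15), every Z-linear combination of 338 and 195 is divisible by 13, so (338, 195) ⊆ (13). Therefore (338, 195) = (13), d = 13.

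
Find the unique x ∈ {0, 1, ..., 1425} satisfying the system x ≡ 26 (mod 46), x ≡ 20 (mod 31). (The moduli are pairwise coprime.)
The moduli 46, 31 are pairwise coprime, so by the CRT there is a unique solution mod 46·31 = 1426.
Solve by successive substitution. Start with x ≡ 26 (mod 46).
  Combine with x ≡ 20 (mod 31): write x = 26 + 46·t and require 26 + 46·t ≡ 20 (mod 31), i.e. 46·t ≡ 20 − 26 ≡ 25 (mod 31). Since 46^(−1) ≡ 29 (mod 31) (46 ≡ 15 (mod 31)), t ≡ 29·25 ≡ 12 (mod 31). So x ≡ 26 + 46·12 = 578 (mod 1426).
Unique solution in [0, 1426): x = 578.

Final answer: x ≡ 578 (mod 1426); the representative in [0, 1426) is 578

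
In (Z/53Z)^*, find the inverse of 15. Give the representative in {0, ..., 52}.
15^(−1) ≡ 46 (mod 53)

Apply the extended Euclidean algorithm to (53, 15), tracking rows (r, s, t) with s·53 + t·15 = r. Each division r_prev = q·r_cur + r_new produces the new row as (previous row) − q·(current row):
  row A: (53, 1, 0)   [1·53 + 0·15 = 53]
  row B: (15, 0, 1)   [0·53 + 1·15 = 15]
  53 = 3·15 + 8   → row C = row A − 3·row B = (8, 1, −3)   [check: 1·53 − 3·15 = 8]
  15 = 1·8 + 7   → row D = row B − 1·row C = (7, −1, 4)   [check: −1·53 + 4·15 = 7]
  8 = 1·7 + 1   → row E = row C − 1·row D = (1, 2, −7)   [check: 2·53 − 7·15 = 1]
  7 = 7·1 + 0   → remainder 0, stop. gcd = 1 (last nonzero row E).
The gcd is 1, so 15 is invertible mod 53. The last nonzero row gives 2·53 − 7·15 = 1, so t = −7. So 15^(−1) ≡ −7 ≡ 46 (mod 53). Verify: 15 · 46 = 690 ≡ 1 (mod 53). ✓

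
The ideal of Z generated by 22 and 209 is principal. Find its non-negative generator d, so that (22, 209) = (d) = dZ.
In the PID Z, (a, b) is generated by gcd(a, b). Compute gcd(209, 22) with the extended Euclidean algorithm, tracking rows (r, s, t) with s·209 + t·22 = r:
  row A: (209, 1, 0)   [1·209 + 0·22 = 209]
  row B: (22, 0, 1)   [0·209 + 1·22 = 22]
  209 = 9·22 + 11   → row C = row A − 9·row B = (11, 1, −9)   [check: 1·209 − 9·22 = 11]
  22 = 2·11 + 0   → remainder 0, stop. gcd = 11 (last nonzero row C).
So gcd(22, 209) = 11, with Bézout identity 1·209 − 9·22 = 11. Containment (⊇): the Bézout identity exhibits 11 as an element of (22, 209), giving (11) ⊆ (22, 209). Containment (⊆): since 11 | 22 and 11 | 209 (22 = 11·2, 209 = 11·19), every Z-linear combination of 22 and 209 is divisible by 11, so (22, 209) ⊆ (11). Therefore (22, 209) = (11), d = 11.

Final answer: (22, 209) = (11); d = 11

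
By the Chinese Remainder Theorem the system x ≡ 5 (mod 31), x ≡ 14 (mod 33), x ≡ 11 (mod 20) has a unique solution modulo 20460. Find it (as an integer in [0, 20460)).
x ≡ 18791 (mod 20460); the representative in [0, 20460) is 18791

The moduli 31, 33, 20 are pairwise coprime, so by the CRT there is a unique solution mod 31·33·20 = 20460.
Solve by successive substitution. Start with x ≡ 5 (mod 31).
  Combine with x ≡ 14 (mod 33): write x = 5 + 31·t and require 5 + 31·t ≡ 14 (mod 33), i.e. 31·t ≡ 14 − 5 ≡ 9 (mod 33). Since 31^(−1) ≡ 16 (mod 33), t ≡ 16·9 ≡ 12 (mod 33). So x ≡ 5 + 31·12 = 377 (mod 1023).
  Combine with x ≡ 11 (mod 20): write x = 377 + 1023·t and require 377 + 1023·t ≡ 11 (mod 20), i.e. 1023·t ≡ 11 − 377 ≡ 14 (mod 20). Since 1023^(−1) ≡ 7 (mod 20) (1023 ≡ 3 (mod 20)), t ≡ 7·14 ≡ 18 (mod 20). So x ≡ 377 + 1023·18 = 18791 (mod 20460).
Unique solution in [0, 20460): x = 18791.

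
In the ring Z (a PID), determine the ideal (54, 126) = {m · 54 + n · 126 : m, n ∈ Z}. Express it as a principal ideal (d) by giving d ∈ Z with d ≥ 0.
In the PID Z, (a, b) is generated by gcd(a, b). Compute gcd(126, 54) with the extended Euclidean algorithm, tracking rows (r, s, t) with s·126 + t·54 = r:
  row A: (126, 1, 0)   [1·126 + 0·54 = 126]
  row B: (54, 0, 1)   [0·126 + 1·54 = 54]
  126 = 2·54 + 18   → row C = row A − 2·row B = (18, 1, −2)   [check: 1·126 − 2·54 = 18]
  54 = 3·18 + 0   → remainder 0, stop. gcd = 18 (last nonzero row C).
So gcd(54, 126) = 18, with Bézout identity 1·126 − 2·54 = 18. Containment (⊇): the Bézout identity exhibits 18 as an element of (54, 126), giving (18) ⊆ (54, 126). Containment (⊆): since 18 | 54 and 18 | 126 (54 = 18·3, 126 = 18·7), every Z-linear combination of 54 and 126 is divisible by 18, so (54, 126) ⊆ (18). Therefore (54, 126) = (18), d = 18.

Final answer: (54, 126) = (18); d = 18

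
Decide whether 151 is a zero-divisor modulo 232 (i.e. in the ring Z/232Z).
NO

gcd(151, 232) = 1, so 151 is a unit in Z/232Z (it has a multiplicative inverse). A unit cannot be a zero-divisor: if 151·b ≡ 0 then multiplying both sides by 151^(−1) gives b ≡ 0. So 151 is not a zero-divisor.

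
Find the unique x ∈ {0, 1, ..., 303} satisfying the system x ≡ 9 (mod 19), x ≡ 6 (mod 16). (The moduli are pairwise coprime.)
x ≡ 294 (mod 304); the representative in [0, 304) is 294

The moduli 19, 16 are pairwise coprime, so by the CRT there is a unique solution mod 19·16 = 304.
Solve by successive substitution. Start with x ≡ 9 (mod 19).
  Combine with x ≡ 6 (mod 16): write x = 9 + 19·t and require 9 + 19·t ≡ 6 (mod 16), i.e. 19·t ≡ 6 − 9 ≡ 13 (mod 16). Since 19^(−1) ≡ 11 (mod 16) (19 ≡ 3 (mod 16)), t ≡ 11·13 ≡ 15 (mod 16). So x ≡ 9 + 19·15 = 294 (mod 304).
Unique solution in [0, 304): x = 294.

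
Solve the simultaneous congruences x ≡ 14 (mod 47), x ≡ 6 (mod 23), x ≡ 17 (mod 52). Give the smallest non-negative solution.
The moduli 47, 23, 52 are pairwise coprime, so by the CRT there is a unique solution mod 47·23·52 = 56212.
Solve by successive substitution. Start with x ≡ 14 (mod 47).
  Combine with x ≡ 6 (mod 23): write x = 14 + 47·t and require 14 + 47·t ≡ 6 (mod 23), i.e. 47·t ≡ 6 − 14 ≡ 15 (mod 23). Since 47^(−1) ≡ 1 (mod 23) (47 ≡ 1 (mod 23)), t ≡ 1·15 ≡ 15 (mod 23). So x ≡ 14 + 47·15 = 719 (mod 1081).
  Combine with x ≡ 17 (mod 52): write x = 719 + 1081·t and require 719 + 1081·t ≡ 17 (mod 52), i.e. 1081·t ≡ 17 − 719 ≡ 26 (mod 52). Since 1081^(−1) ≡ 33 (mod 52) (1081 ≡ 41 (mod 52)), t ≡ 33·26 ≡ 26 (mod 52). So x ≡ 719 + 1081·26 = 28825 (mod 56212).
Unique solution in [0, 56212): x = 28825.

Final answer: x ≡ 28825 (mod 56212); the representative in [0, 56212) is 28825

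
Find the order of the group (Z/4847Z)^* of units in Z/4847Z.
(Z/4847Z)^* consists of the classes a with gcd(a, 4847) = 1, so its order is φ(4847). φ is multiplicative, with φ(p^e) = p^e − p^(e−1). Factorise 4847 = 37 · 131. Then
  φ(4847) = (37 − 1) · (131 − 1) = 36 · 130 = 4680.
Thus |(Z/4847Z)^*| = 4680.

Final answer: |(Z/4847Z)^*| = 4680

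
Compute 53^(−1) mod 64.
53^(−1) ≡ 29 (mod 64)

Apply the extended Euclidean algorithm to (64, 53), tracking rows (r, s, t) with s·64 + t·53 = r. Each division r_prev = q·r_cur + r_new produces the new row as (previous row) − q·(current row):
  row A: (64, 1, 0)   [1·64 + 0·53 = 64]
  row B: (53, 0, 1)   [0·64 + 1·53 = 53]
  64 = 1·53 + 11   → row C = row A − 1·row B = (11, 1, −1)   [check: 1·64 − 1·53 = 11]
  53 = 4·11 + 9   → row D = row B − 4·row C = (9, −4, 5)   [check: −4·64 + 5·53 = 9]
  11 = 1·9 + 2   → row E = row C − 1·row D = (2, 5, −6)   [check: 5·64 − 6·53 = 2]
  9 = 4·2 + 1   → row F = row D − 4·row E = (1, −24, 29)   [check: −24·64 + 29·53 = 1]
  2 = 2·1 + 0   → remainder 0, stop. gcd = 1 (last nonzero row F).
The gcd is 1, so 53 is invertible mod 64. The last nonzero row gives −24·64 + 29·53 = 1, so t = 29. So 53^(−1) ≡ 29 (mod 64). Verify: 53 · 29 = 1537 ≡ 1 (mod 64). ✓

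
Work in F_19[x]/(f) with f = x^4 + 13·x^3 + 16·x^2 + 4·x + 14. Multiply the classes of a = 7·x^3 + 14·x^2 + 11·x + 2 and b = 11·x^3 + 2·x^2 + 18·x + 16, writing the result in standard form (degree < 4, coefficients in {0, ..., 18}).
Multiply as integer polynomials: a · b = 77·x^6 + 168·x^5 + 275·x^4 + 408·x^3 + 426·x^2 + 212·x + 32. Reducing coefficients mod 19: a · b ≡ x^6 + 16·x^5 + 9·x^4 + 9·x^3 + 8·x^2 + 3·x + 13. Now divide by f(x) = x^4 + 13·x^3 + 16·x^2 + 4·x + 14 in F_19[x], eliminating the leading term at each step:
  leading term x^6: subtract (x^2)·f(x) = x^6 + 13·x^5 + 16·x^4 + 4·x^3 + 14·x^2, leaving 3·x^5 + 12·x^4 + 5·x^3 + 13·x^2 + 3·x + 13 (coefficients mod 19)
  leading term 3·x^5: subtract (3·x)·f(x) = 3·x^5 + x^4 + 10·x^3 + 12·x^2 + 4·x, leaving 11·x^4 + 14·x^3 + x^2 + 18·x + 13 (coefficients mod 19)
  leading term 11·x^4: subtract (11)·f(x) = 11·x^4 + 10·x^3 + 5·x^2 + 6·x + 2, leaving 4·x^3 + 15·x^2 + 12·x + 11 (coefficients mod 19)
The degree is now < 4, so this is the remainder. Hence a · b ≡ 4·x^3 + 15·x^2 + 12·x + 11 in F_19[x]/(f).

Final answer: a · b ≡ 4·x^3 + 15·x^2 + 12·x + 11 (mod f(x))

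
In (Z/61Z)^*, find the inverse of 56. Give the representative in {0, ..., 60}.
56^(−1) ≡ 12 (mod 61)

Apply the extended Euclidean algorithm to (61, 56), tracking rows (r, s, t) with s·61 + t·56 = r. Each division r_prev = q·r_cur + r_new produces the new row as (previous row) − q·(current row):
  row A: (61, 1, 0)   [1·61 + 0·56 = 61]
  row B: (56, 0, 1)   [0·61 + 1·56 = 56]
  61 = 1·56 + 5   → row C = row A − 1·row B = (5, 1, −1)   [check: 1·61 − 1·56 = 5]
  56 = 11·5 + 1   → row D = row B − 11·row C = (1, −11, 12)   [check: −11·61 + 12·56 = 1]
  5 = 5·1 + 0   → remainder 0, stop. gcd = 1 (last nonzero row D).
The gcd is 1, so 56 is invertible mod 61. The last nonzero row gives −11·61 + 12·56 = 1, so t = 12. So 56^(−1) ≡ 12 (mod 61). Verify: 56 · 12 = 672 ≡ 1 (mod 61). ✓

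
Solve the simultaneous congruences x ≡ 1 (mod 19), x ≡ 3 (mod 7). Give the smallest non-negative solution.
x ≡ 115 (mod 133); the representative in [0, 133) is 115

The moduli 19, 7 are pairwise coprime, so by the CRT there is a unique solution mod 19·7 = 133.
Solve by successive substitution. Start with x ≡ 1 (mod 19).
  Combine with x ≡ 3 (mod 7): write x = 1 + 19·t and require 1 + 19·t ≡ 3 (mod 7), i.e. 19·t ≡ 3 − 1 ≡ 2 (mod 7). Since 19^(−1) ≡ 3 (mod 7) (19 ≡ 5 (mod 7)), t ≡ 3·2 ≡ 6 (mod 7). So x ≡ 1 + 19·6 = 115 (mod 133).
Unique solution in [0, 133): x = 115.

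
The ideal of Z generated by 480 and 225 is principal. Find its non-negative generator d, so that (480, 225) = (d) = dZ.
In the PID Z, (a, b) is generated by gcd(a, b). Compute gcd(480, 225) with the extended Euclidean algorithm, tracking rows (r, s, t) with s·480 + t·225 = r:
  row A: (480, 1, 0)   [1·480 + 0·225 = 480]
  row B: (225, 0, 1)   [0·480 + 1·225 = 225]
  480 = 2·225 + 30   → row C = row A − 2·row B = (30, 1, −2)   [check: 1·480 − 2·225 = 30]
  225 = 7·30 + 15   → row D = row B − 7·row C = (15, −7, 15)   [check: −7·480 + 15·225 = 15]
  30 = 2·15 + 0   → remainder 0, stop. gcd = 15 (last nonzero row D).
So gcd(480, 225) = 15, with Bézout identity −7·480 + 15·225 = 15. Containment (⊇): the Bézout identity exhibits 15 as an element of (480, 225), giving (15) ⊆ (480, 225). Containment (⊆): since 15 | 480 and 15 | 225 (480 = 15·32, 225 = 15·15), every Z-linear combination of 480 and 225 is divisible by 15, so (480, 225) ⊆ (15). Therefore (480, 225) = (15), d = 15.

Final answer: (480, 225) = (15); d = 15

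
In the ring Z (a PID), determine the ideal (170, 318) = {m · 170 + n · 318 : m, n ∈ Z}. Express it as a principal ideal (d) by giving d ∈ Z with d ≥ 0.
In the PID Z, (a, b) is generated by gcd(a, b). Compute gcd(318, 170) with the extended Euclidean algorithm, tracking rows (r, s, t) with s·318 + t·170 = r:
  row A: (318, 1, 0)   [1·318 + 0·170 = 318]
  row B: (170, 0, 1)   [0·318 + 1·170 = 170]
  318 = 1·170 + 148   → row C = row A − 1·row B = (148, 1, −1)   [check: 1·318 − 1·170 = 148]
  170 = 1·148 + 22   → row D = row B − 1·row C = (22, −1, 2)   [check: −1·318 + 2·170 = 22]
  148 = 6·22 + 16   → row E = row C − 6·row D = (16, 7, −13)   [check: 7·318 − 13·170 = 16]
  22 = 1·16 + 6   → row F = row D − 1·row E = (6, −8, 15)   [check: −8·318 + 15·170 = 6]
  16 = 2·6 + 4   → row G = row E − 2·row F = (4, 23, −43)   [check: 23·318 − 43·170 = 4]
  6 = 1·4 + 2   → row H = row F − 1·row G = (2, −31, 58)   [check: −31·318 + 58·170 = 2]
  4 = 2·2 + 0   → remainder 0, stop. gcd = 2 (last nonzero row H).
So gcd(170, 318) = 2, with Bézout identity −31·318 + 58·170 = 2. Containment (⊇): the Bézout identity exhibits 2 as an element of (170, 318), giving (2) ⊆ (170, 318). Containment (⊆): since 2 | 170 and 2 | 318 (170 = 2·85, 318 = 2·159), every Z-linear combination of 170 and 318 is divisible by 2, so (170, 318) ⊆ (2). Therefore (170, 318) = (2), d = 2.

Final answer: (170, 318) = (2); d = 2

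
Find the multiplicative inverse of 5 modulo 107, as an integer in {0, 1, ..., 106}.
5^(−1) ≡ 43 (mod 107)

Apply the extended Euclidean algorithm to (107, 5), tracking rows (r, s, t) with s·107 + t·5 = r. Each division r_prev = q·r_cur + r_new produces the new row as (previous row) − q·(current row):
  row A: (107, 1, 0)   [1·107 + 0·5 = 107]
  row B: (5, 0, 1)   [0·107 + 1·5 = 5]
  107 = 21·5 + 2   → row C = row A − 21·row B = (2, 1, −21)   [check: 1·107 − 21·5 = 2]
  5 = 2·2 + 1   → row D = row B − 2·row C = (1, −2, 43)   [check: −2·107 + 43·5 = 1]
  2 = 2·1 + 0   → remainder 0, stop. gcd = 1 (last nonzero row D).
The gcd is 1, so 5 is invertible mod 107. The last nonzero row gives −2·107 + 43·5 = 1, so t = 43. So 5^(−1) ≡ 43 (mod 107). Verify: 5 · 43 = 215 ≡ 1 (mod 107). ✓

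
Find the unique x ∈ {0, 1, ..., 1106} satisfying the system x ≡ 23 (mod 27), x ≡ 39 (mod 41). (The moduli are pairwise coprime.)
x ≡ 941 (mod 1107); the representative in [0, 1107) is 941

The moduli 27, 41 are pairwise coprime, so by the CRT there is a unique solution mod 27·41 = 1107.
Solve by successive substitution. Start with x ≡ 23 (mod 27).
  Combine with x ≡ 39 (mod 41): write x = 23 + 27·t and require 23 + 27·t ≡ 39 (mod 41), i.e. 27·t ≡ 39 − 23 ≡ 16 (mod 41). Since 27^(−1) ≡ 38 (mod 41), t ≡ 38·16 ≡ 34 (mod 41). So x ≡ 23 + 27·34 = 941 (mod 1107).
Unique solution in [0, 1107): x = 941.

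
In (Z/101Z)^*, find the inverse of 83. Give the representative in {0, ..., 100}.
Apply the extended Euclidean algorithm to (101, 83), tracking rows (r, s, t) with s·101 + t·83 = r. Each division r_prev = q·r_cur + r_new produces the new row as (previous row) − q·(current row):
  row A: (101, 1, 0)   [1·101 + 0·83 = 101]
  row B: (83, 0, 1)   [0·101 + 1·83 = 83]
  101 = 1·83 + 18   → row C = row A − 1·row B = (18, 1, −1)   [check: 1·101 − 1·83 = 18]
  83 = 4·18 + 11   → row D = row B − 4·row C = (11, −4, 5)   [check: −4·101 + 5·83 = 11]
  18 = 1·11 + 7   → row E = row C − 1·row D = (7, 5, −6)   [check: 5·101 − 6·83 = 7]
  11 = 1·7 + 4   → row F = row D − 1·row E = (4, −9, 11)   [check: −9·101 + 11·83 = 4]
  7 = 1·4 + 3   → row G = row E − 1·row F = (3, 14, −17)   [check: 14·101 − 17·83 = 3]
  4 = 1·3 + 1   → row H = row F − 1·row G = (1, −23, 28)   [check: −23·101 + 28·83 = 1]
  3 = 3·1 + 0   → remainder 0, stop. gcd = 1 (last nonzero row H).
The gcd is 1, so 83 is invertible mod 101. The last nonzero row gives −23·101 + 28·83 = 1, so t = 28. So 83^(−1) ≡ 28 (mod 101). Verify: 83 · 28 = 2324 ≡ 1 (mod 101). ✓

Final answer: 83^(−1) ≡ 28 (mod 101)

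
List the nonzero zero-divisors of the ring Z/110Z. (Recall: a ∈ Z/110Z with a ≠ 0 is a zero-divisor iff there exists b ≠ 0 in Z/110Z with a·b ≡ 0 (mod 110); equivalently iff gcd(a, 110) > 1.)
An element a ∈ Z/110Z (with a ≠ 0) is a zero-divisor iff gcd(a, 110) > 1 (because a is a unit precisely when gcd(a, n) = 1, and in Z/nZ every nonzero, non-unit element is a zero-divisor). Scan a = 1, ..., 109 and keep those with gcd(a, 110) > 1:
  gcd(2, 110) = 2, gcd(4, 110) = 2, gcd(5, 110) = 5, gcd(6, 110) = 2, gcd(8, 110) = 2, gcd(10, 110) = 10, gcd(11, 110) = 11, gcd(12, 110) = 2, gcd(14, 110) = 2, gcd(15, 110) = 5, gcd(16, 110) = 2, gcd(18, 110) = 2, gcd(20, 110) = 10, gcd(22, 110) = 22, gcd(24, 110) = 2, gcd(25, 110) = 5, gcd(26, 110) = 2, gcd(28, 110) = 2, gcd(30, 110) = 10, gcd(32, 110) = 2, gcd(33, 110) = 11, gcd(34, 110) = 2, gcd(35, 110) = 5, gcd(36, 110) = 2, gcd(38, 110) = 2, gcd(40, 110) = 10, gcd(42, 110) = 2, gcd(44, 110) = 22, gcd(45, 110) = 5, gcd(46, 110) = 2, gcd(48, 110) = 2, gcd(50, 110) = 10, gcd(52, 110) = 2, gcd(54, 110) = 2, gcd(55, 110) = 55, gcd(56, 110) = 2, gcd(58, 110) = 2, gcd(60, 110) = 10, gcd(62, 110) = 2, gcd(64, 110) = 2, gcd(65, 110) = 5, gcd(66, 110) = 22, gcd(68, 110) = 2, gcd(70, 110) = 10, gcd(72, 110) = 2, gcd(74, 110) = 2, gcd(75, 110) = 5, gcd(76, 110) = 2, gcd(77, 110) = 11, gcd(78, 110) = 2, gcd(80, 110) = 10, gcd(82, 110) = 2, gcd(84, 110) = 2, gcd(85, 110) = 5, gcd(86, 110) = 2, gcd(88, 110) = 22, gcd(90, 110) = 10, gcd(92, 110) = 2, gcd(94, 110) = 2, gcd(95, 110) = 5, gcd(96, 110) = 2, gcd(98, 110) = 2, gcd(99, 110) = 11, gcd(100, 110) = 10, gcd(102, 110) = 2, gcd(104, 110) = 2, gcd(105, 110) = 5, gcd(106, 110) = 2, gcd(108, 110) = 2.
All other a ∈ {1, ..., 109} have gcd(a, 110) = 1 and are units. So the nonzero zero-divisors are exactly the 69 values of a appearing in this scan.

Final answer: nonzero zero-divisors of Z/110Z = {2, 4, 5, 6, 8, 10, 11, 12, 14, 15, 16, 18, 20, 22, 24, 25, 26, 28, 30, 32, 33, 34, 35, 36, 38, 40, 42, 44, 45, 46, 48, 50, 52, 54, 55, 56, 58, 60, 62, 64, 65, 66, 68, 70, 72, 74, 75, 76, 77, 78, 80, 82, 84, 85, 86, 88, 90, 92, 94, 95, 96, 98, 99, 100, 102, 104, 105, 106, 108}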